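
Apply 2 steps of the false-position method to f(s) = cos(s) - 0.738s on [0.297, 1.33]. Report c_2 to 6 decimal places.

0.867244

f(0.297000) = 0.737033, f(1.330000) = -0.743064
step 1: c = 0.811395, f(c) = 0.089677 > 0 → new bracket [0.811395, 1.330000]
step 2: c = 0.867244, f(c) = 0.006905 > 0 → new bracket [0.867244, 1.330000]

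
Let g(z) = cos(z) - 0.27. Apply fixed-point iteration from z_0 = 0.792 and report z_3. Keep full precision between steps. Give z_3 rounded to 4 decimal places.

0.5333

z_1 = g(0.792000) = 0.432423
z_2 = g(0.432423) = 0.637953
z_3 = g(0.637953) = 0.533317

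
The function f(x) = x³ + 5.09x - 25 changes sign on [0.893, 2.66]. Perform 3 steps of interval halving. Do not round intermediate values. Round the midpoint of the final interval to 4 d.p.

2.3287

f(0.893000) = -19.742508, f(2.660000) = 7.360496 (opposite signs)
step 1: m = 1.776500, f(m) = -10.351066 < 0 → root in [1.776500, 2.660000]
step 2: m = 2.218250, f(m) = -2.793913 < 0 → root in [2.218250, 2.660000]
step 3: m = 2.439125, f(m) = 1.926308 > 0 → root in [2.218250, 2.439125]
Midpoint of [2.218250, 2.439125] = 2.328688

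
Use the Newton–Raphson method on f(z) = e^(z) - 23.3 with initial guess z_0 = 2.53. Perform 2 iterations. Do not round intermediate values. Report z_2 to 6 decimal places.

f'(z) = e^(z)
z_0 = 2.530000: f = -10.746494, f' = 12.553506 → z_1 = 2.530000 - (-10.746494)/(12.553506) = 3.386055
z_1 = 3.386055: f = 6.249156, f' = 29.549156 → z_2 = 3.386055 - (6.249156)/(29.549156) = 3.174572

3.174572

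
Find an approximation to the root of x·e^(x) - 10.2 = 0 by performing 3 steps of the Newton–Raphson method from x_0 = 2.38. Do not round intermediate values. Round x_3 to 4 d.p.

Newton update: x ← x − f(x)/f'(x).
f'(x) = (x + 1)·e^(x)
x_0 = 2.380000: f = 15.515669, f' = 36.520572 → x_1 = 2.380000 - (15.515669)/(36.520572) = 1.955153
x_1 = 1.955153: f = 3.613148, f' = 20.878145 → x_2 = 1.955153 - (3.613148)/(20.878145) = 1.782094
x_2 = 1.782094: f = 0.389709, f' = 16.531995 → x_3 = 1.782094 - (0.389709)/(16.531995) = 1.758521

1.7585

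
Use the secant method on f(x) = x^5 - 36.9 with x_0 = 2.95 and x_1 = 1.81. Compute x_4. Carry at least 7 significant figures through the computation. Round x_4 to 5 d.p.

2.05099

f(x_0) = 186.513843, f(x_1) = -17.473576
x_2 = 1.810000 - (-17.473576)·(1.810000 - 2.950000)/(-17.473576 - (186.513843)) = 1.907652; f(x_2) = -11.636338
x_3 = 1.907652 - (-11.636338)·(1.907652 - 1.810000)/(-11.636338 - (-17.473576)) = 2.102319; f(x_3) = 4.167051
x_4 = 2.102319 - (4.167051)·(2.102319 - 1.907652)/(4.167051 - (-11.636338)) = 2.050989; f(x_4) = -0.607477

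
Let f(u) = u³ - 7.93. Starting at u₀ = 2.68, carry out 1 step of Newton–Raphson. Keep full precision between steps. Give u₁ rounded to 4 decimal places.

f'(u) = 3u²
u_0 = 2.680000: f = 11.318832, f' = 21.547200 → u_1 = 2.680000 - (11.318832)/(21.547200) = 2.154696

2.1547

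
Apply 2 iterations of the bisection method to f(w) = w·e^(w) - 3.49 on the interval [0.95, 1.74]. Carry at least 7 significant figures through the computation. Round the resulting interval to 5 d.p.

f(0.950000) = -1.033576, f(1.740000) = 6.423378 (opposite signs)
step 1: m = 1.345000, f(m) = 1.672361 > 0 → root in [0.950000, 1.345000]
step 2: m = 1.147500, f(m) = 0.124978 > 0 → root in [0.950000, 1.147500]

[0.95000, 1.14750]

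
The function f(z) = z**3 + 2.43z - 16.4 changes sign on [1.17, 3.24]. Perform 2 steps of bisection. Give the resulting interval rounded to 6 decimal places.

[2.205000, 2.722500]

f(1.170000) = -11.955287, f(3.240000) = 25.485424 (opposite signs)
step 1: m = 2.205000, f(m) = -0.321085 < 0 → root in [2.205000, 3.240000]
step 2: m = 2.722500, f(m) = 10.394862 > 0 → root in [2.205000, 2.722500]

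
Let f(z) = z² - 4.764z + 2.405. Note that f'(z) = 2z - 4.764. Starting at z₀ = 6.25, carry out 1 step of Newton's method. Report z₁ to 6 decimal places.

4.738560

Newton update: z ← z − f(z)/f'(z).
z_0 = 6.250000: f = 11.692500, f' = 7.736000 → z_1 = 6.250000 - (11.692500)/(7.736000) = 4.738560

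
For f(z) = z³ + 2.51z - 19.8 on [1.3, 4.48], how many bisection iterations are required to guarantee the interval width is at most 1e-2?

Initial width b − a = 4.48 − 1.3 = 3.180000.
After n steps the width is (b−a)/2^n; need (b−a)/2^n ≤ 1e-2.
So n ≥ log₂(3.180000/1e-2) = log₂(318.0000) ≈ 8.3129.
Hence n = 9.

9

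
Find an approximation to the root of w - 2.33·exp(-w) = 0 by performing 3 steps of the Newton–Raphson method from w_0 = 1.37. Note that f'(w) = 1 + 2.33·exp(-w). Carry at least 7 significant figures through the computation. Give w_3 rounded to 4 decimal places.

0.9244

w_0 = 1.370000: f = 0.777931, f' = 1.592069 → w_1 = 1.370000 - (0.777931)/(1.592069) = 0.881371
w_1 = 0.881371: f = -0.083749, f' = 1.965120 → w_2 = 0.881371 - (-0.083749)/(1.965120) = 0.923989
w_2 = 0.923989: f = -0.000864, f' = 1.924853 → w_3 = 0.923989 - (-0.000864)/(1.924853) = 0.924438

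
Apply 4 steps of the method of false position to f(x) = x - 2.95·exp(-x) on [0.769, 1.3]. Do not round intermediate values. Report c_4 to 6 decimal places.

1.041324

False-position update: c = (a·f(b) − b·f(a))/(f(b) − f(a)); replace the endpoint whose sign matches f(c).
f(0.769000) = -0.598255, f(1.300000) = 0.496031
step 1: c = 1.059302, f(c) = 0.036544 > 0 → new bracket [0.769000, 1.059302]
step 2: c = 1.042590, f(c) = 0.002596 > 0 → new bracket [0.769000, 1.042590]
step 3: c = 1.041408, f(c) = 0.000184 > 0 → new bracket [0.769000, 1.041408]
step 4: c = 1.041324, f(c) = 0.000013 > 0 → new bracket [0.769000, 1.041324]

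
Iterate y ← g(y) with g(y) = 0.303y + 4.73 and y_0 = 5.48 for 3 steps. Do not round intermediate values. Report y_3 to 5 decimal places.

6.74989

y_1 = g(5.480000) = 6.390440
y_2 = g(6.390440) = 6.666303
y_3 = g(6.666303) = 6.749890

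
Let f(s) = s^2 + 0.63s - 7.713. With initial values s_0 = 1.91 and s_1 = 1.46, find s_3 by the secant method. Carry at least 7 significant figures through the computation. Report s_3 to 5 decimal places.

2.44859

f(s_0) = -2.861600, f(s_1) = -4.661600
s_2 = 1.460000 - (-4.661600)·(1.460000 - 1.910000)/(-4.661600 - (-2.861600)) = 2.625400; f(s_2) = 0.833727
s_3 = 2.625400 - (0.833727)·(2.625400 - 1.460000)/(0.833727 - (-4.661600)) = 2.448591; f(s_3) = -0.174792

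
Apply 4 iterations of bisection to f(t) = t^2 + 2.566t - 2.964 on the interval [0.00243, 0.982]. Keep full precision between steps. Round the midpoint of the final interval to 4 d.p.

0.8902

f(0.002430) = -2.957759, f(0.982000) = 0.520136 (opposite signs)
step 1: m = 0.492215, f(m) = -1.458701 < 0 → root in [0.492215, 0.982000]
step 2: m = 0.737108, f(m) = -0.529255 < 0 → root in [0.737108, 0.982000]
step 3: m = 0.859554, f(m) = -0.019552 < 0 → root in [0.859554, 0.982000]
step 4: m = 0.920777, f(m) = 0.246544 > 0 → root in [0.859554, 0.920777]
Midpoint of [0.859554, 0.920777] = 0.890165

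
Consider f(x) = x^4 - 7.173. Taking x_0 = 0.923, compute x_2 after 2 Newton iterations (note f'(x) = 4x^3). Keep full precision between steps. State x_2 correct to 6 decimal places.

2.297843

Newton update: x ← x − f(x)/f'(x).
x_0 = 0.923000: f = -6.447217, f' = 3.145322 → x_1 = 0.923000 - (-6.447217)/(3.145322) = 2.972780
x_1 = 2.972780: f = 70.926979, f' = 105.086803 → x_2 = 2.972780 - (70.926979)/(105.086803) = 2.297843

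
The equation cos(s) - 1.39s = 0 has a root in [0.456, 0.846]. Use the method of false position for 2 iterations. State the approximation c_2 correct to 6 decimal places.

0.595227

f(0.456000) = 0.263981, f(0.846000) = -0.512957
step 1: c = 0.588511, f(c) = 0.013738 > 0 → new bracket [0.588511, 0.846000]
step 2: c = 0.595227, f(c) = 0.000655 > 0 → new bracket [0.595227, 0.846000]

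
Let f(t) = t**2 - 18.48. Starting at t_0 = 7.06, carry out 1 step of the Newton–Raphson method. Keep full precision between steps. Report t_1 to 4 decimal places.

4.8388

f'(t) = 2t
t_0 = 7.060000: f = 31.363600, f' = 14.120000 → t_1 = 7.060000 - (31.363600)/(14.120000) = 4.838782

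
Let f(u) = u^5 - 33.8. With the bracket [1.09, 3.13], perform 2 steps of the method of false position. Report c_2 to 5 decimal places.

1.49392

f(1.090000) = -32.261376, f(3.130000) = 266.615051
step 1: c = 1.310202, f(c) = -29.939075 < 0 → new bracket [1.310202, 3.130000]
step 2: c = 1.493923, f(c) = -26.358844 < 0 → new bracket [1.493923, 3.130000]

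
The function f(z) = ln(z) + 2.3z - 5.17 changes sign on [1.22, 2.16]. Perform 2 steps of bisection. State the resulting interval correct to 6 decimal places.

f(1.220000) = -2.165149, f(2.160000) = 0.568108 (opposite signs)
step 1: m = 1.690000, f(m) = -0.758271 < 0 → root in [1.690000, 2.160000]
step 2: m = 1.925000, f(m) = -0.087574 < 0 → root in [1.925000, 2.160000]

[1.925000, 2.160000]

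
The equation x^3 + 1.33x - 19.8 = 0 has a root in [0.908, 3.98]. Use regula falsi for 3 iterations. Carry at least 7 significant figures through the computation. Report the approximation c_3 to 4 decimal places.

f(0.908000) = -17.843747, f(3.980000) = 48.538192
step 1: c = 1.733767, f(c) = -12.282480 < 0 → new bracket [1.733767, 3.980000]
step 2: c = 2.187384, f(c) = -6.424914 < 0 → new bracket [2.187384, 3.980000]
step 3: c = 2.396932, f(c) = -2.841028 < 0 → new bracket [2.396932, 3.980000]

2.3969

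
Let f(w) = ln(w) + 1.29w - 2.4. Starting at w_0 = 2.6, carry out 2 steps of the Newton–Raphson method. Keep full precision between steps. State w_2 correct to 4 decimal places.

f'(w) = 1/w + 1.29
w_0 = 2.600000: f = 1.909511, f' = 1.674615 → w_1 = 2.600000 - (1.909511)/(1.674615) = 1.459731
w_1 = 1.459731: f = -0.138694, f' = 1.975058 → w_2 = 1.459731 - (-0.138694)/(1.975058) = 1.529954

1.5300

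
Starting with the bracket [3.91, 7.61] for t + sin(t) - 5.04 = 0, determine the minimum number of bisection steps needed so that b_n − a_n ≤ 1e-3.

Initial width b − a = 7.61 − 3.91 = 3.700000.
After n steps the width is (b−a)/2^n; need (b−a)/2^n ≤ 1e-3.
So n ≥ log₂(3.700000/1e-3) = log₂(3700.0000) ≈ 11.8533.
Hence n = 12.

12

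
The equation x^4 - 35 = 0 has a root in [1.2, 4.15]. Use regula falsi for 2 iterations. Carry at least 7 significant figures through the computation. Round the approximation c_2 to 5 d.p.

f(1.200000) = -32.926400, f(4.150000) = 261.614506
step 1: c = 1.529777, f(c) = -29.523378 < 0 → new bracket [1.529777, 4.150000]
step 2: c = 1.795486, f(c) = -24.607312 < 0 → new bracket [1.795486, 4.150000]

1.79549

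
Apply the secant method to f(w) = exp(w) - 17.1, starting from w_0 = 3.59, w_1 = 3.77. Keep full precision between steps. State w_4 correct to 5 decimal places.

f(w_0) = 19.134076, f(w_1) = 26.280065
w_2 = 3.770000 - (26.280065)·(3.770000 - 3.590000)/(26.280065 - (19.134076)) = 3.108033; f(w_2) = 5.276977
w_3 = 3.108033 - (5.276977)·(3.108033 - 3.770000)/(5.276977 - (26.280065)) = 2.941715; f(w_3) = 1.848312
w_4 = 2.941715 - (1.848312)·(2.941715 - 3.108033)/(1.848312 - (5.276977)) = 2.852057; f(w_4) = 0.223377

2.85206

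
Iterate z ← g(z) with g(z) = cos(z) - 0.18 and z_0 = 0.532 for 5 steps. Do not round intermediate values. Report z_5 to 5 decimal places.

0.63522

z_1 = g(0.532000) = 0.681794
z_2 = g(0.681794) = 0.596443
z_3 = g(0.596443) = 0.647339
z_4 = g(0.647339) = 0.617692
z_5 = g(0.617692) = 0.635218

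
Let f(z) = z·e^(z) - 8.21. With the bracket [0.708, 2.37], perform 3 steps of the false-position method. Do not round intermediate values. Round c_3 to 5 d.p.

1.53438

False-position update: c = (a·f(b) − b·f(a))/(f(b) − f(a)); replace the endpoint whose sign matches f(c).
f(0.708000) = -6.772811, f(2.370000) = 17.142820
step 1: c = 1.178672, f(c) = -4.379252 < 0 → new bracket [1.178672, 2.370000]
step 2: c = 1.421080, f(c) = -2.324468 < 0 → new bracket [1.421080, 2.370000]
step 3: c = 1.534385, f(c) = -1.092802 < 0 → new bracket [1.534385, 2.370000]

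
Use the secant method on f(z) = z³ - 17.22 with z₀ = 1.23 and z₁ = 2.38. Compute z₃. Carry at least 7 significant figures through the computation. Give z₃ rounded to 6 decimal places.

f(z_0) = -15.359133, f(z_1) = -3.738728
z_2 = 2.380000 - (-3.738728)·(2.380000 - 1.230000)/(-3.738728 - (-15.359133)) = 2.749999; f(z_2) = 3.576850
z_3 = 2.749999 - (3.576850)·(2.749999 - 2.380000)/(3.576850 - (-3.738728)) = 2.569093; f(z_3) = -0.263371

2.569093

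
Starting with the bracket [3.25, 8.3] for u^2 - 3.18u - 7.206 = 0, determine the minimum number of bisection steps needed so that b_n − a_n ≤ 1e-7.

26

Initial width b − a = 8.3 − 3.25 = 5.050000.
After n steps the width is (b−a)/2^n; need (b−a)/2^n ≤ 1e-7.
So n ≥ log₂(5.050000/1e-7) = log₂(50500000.0000) ≈ 25.5898.
Hence n = 26.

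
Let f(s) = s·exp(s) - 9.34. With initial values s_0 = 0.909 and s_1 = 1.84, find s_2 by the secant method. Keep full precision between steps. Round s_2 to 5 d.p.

1.61591

f(s_0) = -7.084008, f(s_1) = 2.245630
s_2 = 1.840000 - (2.245630)·(1.840000 - 0.909000)/(2.245630 - (-7.084008)) = 1.615910; f(s_2) = -1.207993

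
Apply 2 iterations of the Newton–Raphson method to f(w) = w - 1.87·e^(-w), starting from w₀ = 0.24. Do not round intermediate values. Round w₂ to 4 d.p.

Newton update: w ← w − f(w)/f'(w).
f'(w) = 1 + 1.87·e^(-w)
w_0 = 0.240000: f = -1.230994, f' = 2.470994 → w_1 = 0.240000 - (-1.230994)/(2.470994) = 0.738178
w_1 = 0.738178: f = -0.155653, f' = 1.893830 → w_2 = 0.738178 - (-0.155653)/(1.893830) = 0.820367

0.8204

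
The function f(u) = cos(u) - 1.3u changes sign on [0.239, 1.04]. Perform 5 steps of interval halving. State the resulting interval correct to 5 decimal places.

f(0.239000) = 0.660875, f(1.040000) = -0.845780 (opposite signs)
step 1: m = 0.639500, f(m) = -0.028956 < 0 → root in [0.239000, 0.639500]
step 2: m = 0.439250, f(m) = 0.334046 > 0 → root in [0.439250, 0.639500]
step 3: m = 0.539375, f(m) = 0.156842 > 0 → root in [0.539375, 0.639500]
step 4: m = 0.589437, f(m) = 0.064985 > 0 → root in [0.589437, 0.639500]
step 5: m = 0.614469, f(m) = 0.018270 > 0 → root in [0.614469, 0.639500]

[0.61447, 0.63950]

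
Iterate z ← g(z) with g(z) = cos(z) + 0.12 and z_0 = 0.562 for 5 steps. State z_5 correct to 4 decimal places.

0.8533

z_1 = g(0.562000) = 0.966191
z_2 = g(0.966191) = 0.688437
z_3 = g(0.688437) = 0.892240
z_4 = g(0.892240) = 0.747670
z_5 = g(0.747670) = 0.853275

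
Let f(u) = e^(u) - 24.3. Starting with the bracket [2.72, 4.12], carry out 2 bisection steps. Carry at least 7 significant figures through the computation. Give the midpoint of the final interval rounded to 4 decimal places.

3.2450

f(2.720000) = -9.119678, f(4.120000) = 37.259242 (opposite signs)
step 1: m = 3.420000, f(m) = 6.269415 > 0 → root in [2.720000, 3.420000]
step 2: m = 3.070000, f(m) = -2.758097 < 0 → root in [3.070000, 3.420000]
Midpoint of [3.070000, 3.420000] = 3.245000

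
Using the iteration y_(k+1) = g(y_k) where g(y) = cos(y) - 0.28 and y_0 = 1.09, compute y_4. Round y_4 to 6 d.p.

y_1 = g(1.090000) = 0.182485
y_2 = g(0.182485) = 0.703396
y_3 = g(0.703396) = 0.482650
y_4 = g(0.482650) = 0.605768

0.605768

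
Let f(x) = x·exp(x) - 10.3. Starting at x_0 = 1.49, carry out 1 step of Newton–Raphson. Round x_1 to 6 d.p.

1.823871

f'(x) = (x + 1)·exp(x)
x_0 = 1.490000: f = -3.688728, f' = 11.048368 → x_1 = 1.490000 - (-3.688728)/(11.048368) = 1.823871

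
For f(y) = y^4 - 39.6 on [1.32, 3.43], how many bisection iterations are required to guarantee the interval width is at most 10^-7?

Initial width b − a = 3.43 − 1.32 = 2.110000.
After n steps the width is (b−a)/2^n; need (b−a)/2^n ≤ 10^-7.
So n ≥ log₂(2.110000/10^-7) = log₂(21100000.0000) ≈ 24.3307.
Hence n = 25.

25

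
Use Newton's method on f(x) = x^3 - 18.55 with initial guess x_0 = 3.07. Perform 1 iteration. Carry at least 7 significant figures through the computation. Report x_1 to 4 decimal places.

2.7027

f'(x) = 3x^2
x_0 = 3.070000: f = 10.384443, f' = 28.274700 → x_1 = 3.070000 - (10.384443)/(28.274700) = 2.702730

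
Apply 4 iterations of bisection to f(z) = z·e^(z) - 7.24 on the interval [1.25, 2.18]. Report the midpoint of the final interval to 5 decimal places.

f(1.250000) = -2.877071, f(2.180000) = 12.044948 (opposite signs)
step 1: m = 1.715000, f(m) = 2.289699 > 0 → root in [1.250000, 1.715000]
step 2: m = 1.482500, f(m) = -0.711156 < 0 → root in [1.482500, 1.715000]
step 3: m = 1.598750, f(m) = 0.668768 > 0 → root in [1.482500, 1.598750]
step 4: m = 1.540625, f(m) = -0.049123 < 0 → root in [1.540625, 1.598750]
Midpoint of [1.540625, 1.598750] = 1.569687

1.56969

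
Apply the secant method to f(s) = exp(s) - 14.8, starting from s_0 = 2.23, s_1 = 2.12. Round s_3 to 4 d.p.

2.6459

f(s_0) = -5.500134, f(s_1) = -6.468863
s_2 = 2.120000 - (-6.468863)·(2.120000 - 2.230000)/(-6.468863 - (-5.500134)) = 2.854545; f(s_2) = 2.566536
s_3 = 2.854545 - (2.566536)·(2.854545 - 2.120000)/(2.566536 - (-6.468863)) = 2.645895; f(s_3) = -0.703944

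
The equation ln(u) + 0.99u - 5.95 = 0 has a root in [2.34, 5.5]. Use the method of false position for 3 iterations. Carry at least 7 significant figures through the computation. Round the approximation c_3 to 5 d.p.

f(2.340000) = -2.783249, f(5.500000) = 1.199748
step 1: c = 4.548153, f(c) = 0.067393 > 0 → new bracket [2.340000, 4.548153]
step 2: c = 4.495950, f(c) = 0.004167 > 0 → new bracket [2.340000, 4.495950]
step 3: c = 4.492727, f(c) = 0.000259 > 0 → new bracket [2.340000, 4.492727]

4.49273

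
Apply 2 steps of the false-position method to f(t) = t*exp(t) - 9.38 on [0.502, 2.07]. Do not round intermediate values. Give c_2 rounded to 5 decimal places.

False-position update: c = (a·f(b) − b·f(a))/(f(b) − f(a)); replace the endpoint whose sign matches f(c).
f(0.502000) = -8.550685, f(2.070000) = 7.024384
step 1: c = 1.362829, f(c) = -4.055110 < 0 → new bracket [1.362829, 2.070000]
step 2: c = 1.621655, f(c) = -1.172062 < 0 → new bracket [1.621655, 2.070000]

1.62165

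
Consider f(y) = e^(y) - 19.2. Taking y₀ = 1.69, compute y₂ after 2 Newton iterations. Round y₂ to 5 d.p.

Newton update: y ← y − f(y)/f'(y).
f'(y) = e^(y)
y_0 = 1.690000: f = -13.780519, f' = 5.419481 → y_1 = 1.690000 - (-13.780519)/(5.419481) = 4.232775
y_1 = 4.232775: f = 49.708178, f' = 68.908178 → y_2 = 4.232775 - (49.708178)/(68.908178) = 3.511407

3.51141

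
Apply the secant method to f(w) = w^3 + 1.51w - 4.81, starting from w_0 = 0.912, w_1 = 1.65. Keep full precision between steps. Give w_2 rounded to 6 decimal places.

Secant update: w_(k+1) = w_k − f(w_k)·(w_k − w_(k-1))/(f(w_k) − f(w_(k-1))).
f(w_0) = -2.674329, f(w_1) = 2.173625
w_2 = 1.650000 - (2.173625)·(1.650000 - 0.912000)/(2.173625 - (-2.674329)) = 1.319111; f(w_2) = -0.522819

1.319111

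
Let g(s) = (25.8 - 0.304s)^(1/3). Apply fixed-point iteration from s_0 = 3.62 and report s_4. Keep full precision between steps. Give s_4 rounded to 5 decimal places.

s_1 = g(3.620000) = 2.912256
s_2 = g(2.912256) = 2.920687
s_3 = g(2.920687) = 2.920587
s_4 = g(2.920587) = 2.920588

2.92059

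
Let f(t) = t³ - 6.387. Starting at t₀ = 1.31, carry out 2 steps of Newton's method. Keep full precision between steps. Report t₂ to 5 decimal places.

Newton update: t ← t − f(t)/f'(t).
f'(t) = 3t²
t_0 = 1.310000: f = -4.138909, f' = 5.148300 → t_1 = 1.310000 - (-4.138909)/(5.148300) = 2.113937
t_1 = 2.113937: f = 3.059613, f' = 13.406189 → t_2 = 2.113937 - (3.059613)/(13.406189) = 1.885713

1.88571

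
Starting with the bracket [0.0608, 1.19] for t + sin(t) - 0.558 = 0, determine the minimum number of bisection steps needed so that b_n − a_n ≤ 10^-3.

Initial width b − a = 1.19 − 0.0608 = 1.129200.
After n steps the width is (b−a)/2^n; need (b−a)/2^n ≤ 10^-3.
So n ≥ log₂(1.129200/10^-3) = log₂(1129.2000) ≈ 10.1411.
Hence n = 11.

11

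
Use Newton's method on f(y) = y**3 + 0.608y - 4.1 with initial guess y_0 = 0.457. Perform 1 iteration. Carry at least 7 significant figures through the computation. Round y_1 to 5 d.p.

f'(y) = 3y**2 + 0.608
y_0 = 0.457000: f = -3.726700, f' = 1.234547 → y_1 = 0.457000 - (-3.726700)/(1.234547) = 3.475678

3.47568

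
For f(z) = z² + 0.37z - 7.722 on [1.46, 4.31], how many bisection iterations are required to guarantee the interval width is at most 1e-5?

19

Initial width b − a = 4.31 − 1.46 = 2.850000.
After n steps the width is (b−a)/2^n; need (b−a)/2^n ≤ 1e-5.
So n ≥ log₂(2.850000/1e-5) = log₂(285000.0000) ≈ 18.1206.
Hence n = 19.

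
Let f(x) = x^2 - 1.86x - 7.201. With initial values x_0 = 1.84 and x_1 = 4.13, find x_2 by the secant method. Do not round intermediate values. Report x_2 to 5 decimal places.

f(x_0) = -7.237800, f(x_1) = 2.174100
x_2 = 4.130000 - (2.174100)·(4.130000 - 1.840000)/(2.174100 - (-7.237800)) = 3.601022; f(x_2) = -0.931542

3.60102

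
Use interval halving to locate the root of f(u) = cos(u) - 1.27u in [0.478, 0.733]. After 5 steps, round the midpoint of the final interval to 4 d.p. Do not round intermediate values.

0.6334

f(0.478000) = 0.280857, f(0.733000) = -0.187740 (opposite signs)
step 1: m = 0.605500, f(m) = 0.053233 > 0 → root in [0.605500, 0.733000]
step 2: m = 0.669250, f(m) = -0.065660 < 0 → root in [0.605500, 0.669250]
step 3: m = 0.637375, f(m) = -0.005806 < 0 → root in [0.605500, 0.637375]
step 4: m = 0.621437, f(m) = 0.023817 > 0 → root in [0.621437, 0.637375]
step 5: m = 0.629406, f(m) = 0.009031 > 0 → root in [0.629406, 0.637375]
Midpoint of [0.629406, 0.637375] = 0.633391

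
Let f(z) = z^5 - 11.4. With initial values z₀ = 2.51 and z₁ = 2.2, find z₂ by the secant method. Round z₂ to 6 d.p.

1.941265

f(z_0) = 88.225063, f(z_1) = 40.136320
z_2 = 2.200000 - (40.136320)·(2.200000 - 2.510000)/(40.136320 - (88.225063)) = 1.941265; f(z_2) = 16.169170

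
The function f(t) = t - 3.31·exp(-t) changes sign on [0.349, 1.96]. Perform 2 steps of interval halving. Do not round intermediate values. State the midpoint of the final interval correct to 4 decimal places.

f(0.349000) = -1.985851, f(1.960000) = 1.493759 (opposite signs)
step 1: m = 1.154500, f(m) = 0.111138 > 0 → root in [0.349000, 1.154500]
step 2: m = 0.751750, f(m) = -0.809049 < 0 → root in [0.751750, 1.154500]
Midpoint of [0.751750, 1.154500] = 0.953125

0.9531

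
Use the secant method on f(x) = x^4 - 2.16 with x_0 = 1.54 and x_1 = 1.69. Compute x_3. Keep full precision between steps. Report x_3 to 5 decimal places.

f(x_0) = 3.464487, f(x_1) = 5.997307
x_2 = 1.690000 - (5.997307)·(1.690000 - 1.540000)/(5.997307 - (3.464487)) = 1.334824; f(x_2) = 1.014655
x_3 = 1.334824 - (1.014655)·(1.334824 - 1.690000)/(1.014655 - (5.997307)) = 1.262497; f(x_3) = 0.380515

1.26250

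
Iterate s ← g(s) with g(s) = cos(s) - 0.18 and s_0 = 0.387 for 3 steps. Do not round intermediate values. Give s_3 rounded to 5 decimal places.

s_1 = g(0.387000) = 0.746045
s_2 = g(0.746045) = 0.554379
s_3 = g(0.554379) = 0.670228

0.67023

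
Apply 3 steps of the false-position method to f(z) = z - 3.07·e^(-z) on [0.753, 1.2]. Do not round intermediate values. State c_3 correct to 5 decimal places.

False-position update: c = (a·f(b) − b·f(a))/(f(b) − f(a)); replace the endpoint whose sign matches f(c).
f(0.753000) = -0.692821, f(1.200000) = 0.275334
step 1: c = 1.072878, f(c) = 0.022867 > 0 → new bracket [0.753000, 1.072878]
step 2: c = 1.062657, f(c) = 0.001860 > 0 → new bracket [0.753000, 1.062657]
step 3: c = 1.061828, f(c) = 0.000151 > 0 → new bracket [0.753000, 1.061828]

1.06183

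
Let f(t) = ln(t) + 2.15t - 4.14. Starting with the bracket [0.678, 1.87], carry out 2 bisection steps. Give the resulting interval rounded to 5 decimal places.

f(0.678000) = -3.070908, f(1.870000) = 0.506438 (opposite signs)
step 1: m = 1.274000, f(m) = -1.158738 < 0 → root in [1.274000, 1.870000]
step 2: m = 1.572000, f(m) = -0.307851 < 0 → root in [1.572000, 1.870000]

[1.57200, 1.87000]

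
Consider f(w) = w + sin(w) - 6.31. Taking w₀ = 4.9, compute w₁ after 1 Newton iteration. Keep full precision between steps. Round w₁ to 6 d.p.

6.916374

f'(w) = 1 + cos(w)
w_0 = 4.900000: f = -2.392453, f' = 1.186512 → w_1 = 4.900000 - (-2.392453)/(1.186512) = 6.916374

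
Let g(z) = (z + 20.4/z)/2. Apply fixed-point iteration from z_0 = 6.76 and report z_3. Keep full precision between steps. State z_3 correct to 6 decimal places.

z_1 = g(6.760000) = 4.888876
z_2 = g(4.888876) = 4.530807
z_3 = g(4.530807) = 4.516658

4.516658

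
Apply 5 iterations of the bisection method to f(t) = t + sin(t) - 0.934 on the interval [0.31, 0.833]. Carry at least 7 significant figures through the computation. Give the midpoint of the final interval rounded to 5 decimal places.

f(0.310000) = -0.318941, f(0.833000) = 0.638953 (opposite signs)
step 1: m = 0.571500, f(m) = 0.178394 > 0 → root in [0.310000, 0.571500]
step 2: m = 0.440750, f(m) = -0.066632 < 0 → root in [0.440750, 0.571500]
step 3: m = 0.506125, f(m) = 0.056917 > 0 → root in [0.440750, 0.506125]
step 4: m = 0.473437, f(m) = -0.004614 < 0 → root in [0.473437, 0.506125]
step 5: m = 0.489781, f(m) = 0.026214 > 0 → root in [0.473437, 0.489781]
Midpoint of [0.473437, 0.489781] = 0.481609

0.48161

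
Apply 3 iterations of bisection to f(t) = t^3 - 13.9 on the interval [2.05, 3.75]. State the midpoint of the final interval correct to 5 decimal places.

2.36875

f(2.050000) = -5.284875, f(3.750000) = 38.834375 (opposite signs)
step 1: m = 2.900000, f(m) = 10.489000 > 0 → root in [2.050000, 2.900000]
step 2: m = 2.475000, f(m) = 1.260922 > 0 → root in [2.050000, 2.475000]
step 3: m = 2.262500, f(m) = -2.318475 < 0 → root in [2.262500, 2.475000]
Midpoint of [2.262500, 2.475000] = 2.368750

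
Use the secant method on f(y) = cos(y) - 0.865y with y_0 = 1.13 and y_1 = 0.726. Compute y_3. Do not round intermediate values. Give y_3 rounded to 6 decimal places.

f(y_0) = -0.550790, f(y_1) = 0.119846
y_2 = 0.726000 - (0.119846)·(0.726000 - 1.130000)/(0.119846 - (-0.550790)) = 0.798197; f(y_2) = 0.007559
y_3 = 0.798197 - (0.007559)·(0.798197 - 0.726000)/(0.007559 - (0.119846)) = 0.803057; f(y_3) = -0.000134

0.803057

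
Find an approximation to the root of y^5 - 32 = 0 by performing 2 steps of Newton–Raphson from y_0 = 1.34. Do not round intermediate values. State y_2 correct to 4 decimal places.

f'(y) = 5y^4
y_0 = 1.340000: f = -27.679600, f' = 16.120897 → y_1 = 1.340000 - (-27.679600)/(16.120897) = 3.057001
y_1 = 3.057001: f = 234.979594, f' = 436.669098 → y_2 = 3.057001 - (234.979594)/(436.669098) = 2.518883

2.5189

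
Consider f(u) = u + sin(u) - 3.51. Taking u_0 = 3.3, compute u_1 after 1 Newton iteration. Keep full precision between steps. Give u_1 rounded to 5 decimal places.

32.67212

f'(u) = 1 + cos(u)
u_0 = 3.300000: f = -0.367746, f' = 0.012520 → u_1 = 3.300000 - (-0.367746)/(0.012520) = 32.672119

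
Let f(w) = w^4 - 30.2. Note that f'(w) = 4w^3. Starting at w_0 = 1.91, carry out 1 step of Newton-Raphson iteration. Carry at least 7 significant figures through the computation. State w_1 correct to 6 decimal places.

w_0 = 1.910000: f = -16.891366, f' = 27.871484 → w_1 = 1.910000 - (-16.891366)/(27.871484) = 2.516045

2.516045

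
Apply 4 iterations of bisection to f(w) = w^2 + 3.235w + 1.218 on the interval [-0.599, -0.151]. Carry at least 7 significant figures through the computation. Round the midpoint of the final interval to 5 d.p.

f(-0.599000) = -0.360964, f(-0.151000) = 0.752316 (opposite signs)
step 1: m = -0.375000, f(m) = 0.145500 > 0 → root in [-0.599000, -0.375000]
step 2: m = -0.487000, f(m) = -0.120276 < 0 → root in [-0.487000, -0.375000]
step 3: m = -0.431000, f(m) = 0.009476 > 0 → root in [-0.487000, -0.431000]
step 4: m = -0.459000, f(m) = -0.056184 < 0 → root in [-0.459000, -0.431000]
Midpoint of [-0.459000, -0.431000] = -0.445000

-0.44500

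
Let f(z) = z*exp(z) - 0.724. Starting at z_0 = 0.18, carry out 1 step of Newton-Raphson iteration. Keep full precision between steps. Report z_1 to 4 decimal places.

0.5399

f'(z) = (z+1)*exp(z)
z_0 = 0.180000: f = -0.508501, f' = 1.412716 → z_1 = 0.180000 - (-0.508501)/(1.412716) = 0.539945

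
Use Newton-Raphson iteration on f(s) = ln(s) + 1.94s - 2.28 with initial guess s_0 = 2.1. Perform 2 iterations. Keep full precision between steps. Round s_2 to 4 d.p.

f'(s) = 1/s + 1.94
s_0 = 2.100000: f = 2.535937, f' = 2.416190 → s_1 = 2.100000 - (2.535937)/(2.416190) = 1.050440
s_1 = 1.050440: f = -0.192938, f' = 2.891982 → s_2 = 1.050440 - (-0.192938)/(2.891982) = 1.117155

1.1172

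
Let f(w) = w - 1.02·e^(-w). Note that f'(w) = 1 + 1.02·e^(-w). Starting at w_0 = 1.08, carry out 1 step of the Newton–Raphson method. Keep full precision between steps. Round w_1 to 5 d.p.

w_0 = 1.080000: f = 0.733613, f' = 1.346387 → w_1 = 1.080000 - (0.733613)/(1.346387) = 0.535125

0.53513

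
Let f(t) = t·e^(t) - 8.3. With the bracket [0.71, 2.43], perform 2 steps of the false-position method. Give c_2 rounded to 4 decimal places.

f(0.710000) = -6.855866, f(2.430000) = 19.302083
step 1: c = 1.160803, f(c) = -4.594139 < 0 → new bracket [1.160803, 2.430000]
step 2: c = 1.404811, f(c) = -2.575736 < 0 → new bracket [1.404811, 2.430000]

1.4048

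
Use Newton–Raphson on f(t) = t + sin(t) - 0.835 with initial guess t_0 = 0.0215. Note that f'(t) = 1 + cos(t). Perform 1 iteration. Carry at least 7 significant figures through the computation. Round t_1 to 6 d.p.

Newton update: t ← t − f(t)/f'(t).
t_0 = 0.021500: f = -0.792002, f' = 1.999769 → t_1 = 0.021500 - (-0.792002)/(1.999769) = 0.417547

0.417547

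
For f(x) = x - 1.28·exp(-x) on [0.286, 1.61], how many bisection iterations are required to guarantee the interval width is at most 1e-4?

Initial width b − a = 1.61 − 0.286 = 1.324000.
After n steps the width is (b−a)/2^n; need (b−a)/2^n ≤ 1e-4.
So n ≥ log₂(1.324000/1e-4) = log₂(13240.0000) ≈ 13.6926.
Hence n = 14.

14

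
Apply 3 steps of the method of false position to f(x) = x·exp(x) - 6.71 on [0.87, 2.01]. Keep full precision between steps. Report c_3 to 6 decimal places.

1.476378

f(0.870000) = -4.633388, f(2.010000) = 8.291268
step 1: c = 1.278681, f(c) = -2.117107 < 0 → new bracket [1.278681, 2.010000]
step 2: c = 1.427434, f(c) = -0.760465 < 0 → new bracket [1.427434, 2.010000]
step 3: c = 1.476378, f(c) = -0.247805 < 0 → new bracket [1.476378, 2.010000]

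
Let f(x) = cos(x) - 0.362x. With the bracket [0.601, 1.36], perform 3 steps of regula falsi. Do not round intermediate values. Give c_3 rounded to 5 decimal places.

f(0.601000) = 0.607209, f(1.360000) = -0.283081
step 1: c = 1.118664, f(c) = 0.031928 > 0 → new bracket [1.118664, 1.360000]
step 2: c = 1.143125, f(c) = 0.000942 > 0 → new bracket [1.143125, 1.360000]
step 3: c = 1.143844, f(c) = 0.000027 > 0 → new bracket [1.143844, 1.360000]

1.14384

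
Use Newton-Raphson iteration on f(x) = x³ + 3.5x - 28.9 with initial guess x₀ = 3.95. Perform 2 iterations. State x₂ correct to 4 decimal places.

Newton update: x ← x − f(x)/f'(x).
f'(x) = 3x² + 3.5
x_0 = 3.950000: f = 46.554875, f' = 50.307500 → x_1 = 3.950000 - (46.554875)/(50.307500) = 3.024594
x_1 = 3.024594: f = 9.355568, f' = 30.944502 → x_2 = 3.024594 - (9.355568)/(30.944502) = 2.722260

2.7223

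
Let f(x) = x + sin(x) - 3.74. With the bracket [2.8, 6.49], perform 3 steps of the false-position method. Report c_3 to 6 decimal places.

False-position update: c = (a·f(b) − b·f(a))/(f(b) − f(a)); replace the endpoint whose sign matches f(c).
f(2.800000) = -0.605012, f(6.490000) = 2.955344
step 1: c = 3.427042, f(c) = -0.594547 < 0 → new bracket [3.427042, 6.490000]
step 2: c = 3.940036, f(c) = -0.516235 < 0 → new bracket [3.940036, 6.490000]
step 3: c = 4.319224, f(c) = -0.344477 < 0 → new bracket [4.319224, 6.490000]

4.319224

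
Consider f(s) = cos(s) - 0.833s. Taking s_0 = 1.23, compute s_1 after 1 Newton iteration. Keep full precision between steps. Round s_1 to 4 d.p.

Newton update: s ← s − f(s)/f'(s).
f'(s) = -sin(s) - 0.833
s_0 = 1.230000: f = -0.690352, f' = -1.775489 → s_1 = 1.230000 - (-0.690352)/(-1.775489) = 0.841176

0.8412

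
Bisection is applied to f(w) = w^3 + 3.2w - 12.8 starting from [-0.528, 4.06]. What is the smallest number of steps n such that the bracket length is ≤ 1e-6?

Initial width b − a = 4.06 − -0.528 = 4.588000.
After n steps the width is (b−a)/2^n; need (b−a)/2^n ≤ 1e-6.
So n ≥ log₂(4.588000/1e-6) = log₂(4588000.0000) ≈ 22.1294.
Hence n = 23.

23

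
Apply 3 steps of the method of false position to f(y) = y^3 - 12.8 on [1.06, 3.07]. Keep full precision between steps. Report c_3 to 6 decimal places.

False-position update: c = (a·f(b) − b·f(a))/(f(b) − f(a)); replace the endpoint whose sign matches f(c).
f(1.060000) = -11.608984, f(3.070000) = 16.134443
step 1: c = 1.901066, f(c) = -5.929447 < 0 → new bracket [1.901066, 3.070000]
step 2: c = 2.215205, f(c) = -1.929690 < 0 → new bracket [2.215205, 3.070000]
step 3: c = 2.306518, f(c) = -0.529263 < 0 → new bracket [2.306518, 3.070000]

2.306518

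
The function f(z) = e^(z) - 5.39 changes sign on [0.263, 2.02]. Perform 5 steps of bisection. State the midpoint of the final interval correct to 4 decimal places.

1.6631

f(0.263000) = -4.089173, f(2.020000) = 2.148325 (opposite signs)
step 1: m = 1.141500, f(m) = -2.258538 < 0 → root in [1.141500, 2.020000]
step 2: m = 1.580750, f(m) = -0.531402 < 0 → root in [1.580750, 2.020000]
step 3: m = 1.800375, f(m) = 0.661917 > 0 → root in [1.580750, 1.800375]
step 4: m = 1.690562, f(m) = 0.032530 > 0 → root in [1.580750, 1.690562]
step 5: m = 1.635656, f(m) = -0.257175 < 0 → root in [1.635656, 1.690562]
Midpoint of [1.635656, 1.690562] = 1.663109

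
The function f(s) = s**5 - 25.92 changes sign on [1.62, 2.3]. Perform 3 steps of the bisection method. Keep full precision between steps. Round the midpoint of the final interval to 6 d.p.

f(1.620000) = -14.762290, f(2.300000) = 38.443430 (opposite signs)
step 1: m = 1.960000, f(m) = 3.005465 > 0 → root in [1.620000, 1.960000]
step 2: m = 1.790000, f(m) = -7.543400 < 0 → root in [1.790000, 1.960000]
step 3: m = 1.875000, f(m) = -2.745714 < 0 → root in [1.875000, 1.960000]
Midpoint of [1.875000, 1.960000] = 1.917500

1.917500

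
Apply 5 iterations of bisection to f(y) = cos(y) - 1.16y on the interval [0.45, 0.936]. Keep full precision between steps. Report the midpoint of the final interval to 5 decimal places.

f(0.450000) = 0.378447, f(0.936000) = -0.492746 (opposite signs)
step 1: m = 0.693000, f(m) = -0.034547 < 0 → root in [0.450000, 0.693000]
step 2: m = 0.571500, f(m) = 0.178151 > 0 → root in [0.571500, 0.693000]
step 3: m = 0.632250, f(m) = 0.073290 > 0 → root in [0.632250, 0.693000]
step 4: m = 0.662625, f(m) = 0.019735 > 0 → root in [0.662625, 0.693000]
step 5: m = 0.677813, f(m) = -0.007316 < 0 → root in [0.662625, 0.677813]
Midpoint of [0.662625, 0.677813] = 0.670219

0.67022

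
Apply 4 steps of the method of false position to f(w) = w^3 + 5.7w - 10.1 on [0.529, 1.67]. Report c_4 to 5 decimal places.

1.34489

f(0.529000) = -6.936664, f(1.670000) = 4.076463
step 1: c = 1.247664, f(c) = -1.046124 < 0 → new bracket [1.247664, 1.670000]
step 2: c = 1.333912, f(c) = -0.123241 < 0 → new bracket [1.333912, 1.670000]
step 3: c = 1.343775, f(c) = -0.013988 < 0 → new bracket [1.343775, 1.670000]
step 4: c = 1.344890, f(c) = -0.001581 < 0 → new bracket [1.344890, 1.670000]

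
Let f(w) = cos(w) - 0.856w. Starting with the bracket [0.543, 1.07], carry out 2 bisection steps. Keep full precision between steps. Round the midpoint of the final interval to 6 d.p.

0.872375

f(0.543000) = 0.391354, f(1.070000) = -0.435796 (opposite signs)
step 1: m = 0.806500, f(m) = 0.001665 > 0 → root in [0.806500, 1.070000]
step 2: m = 0.938250, f(m) = -0.211942 < 0 → root in [0.806500, 0.938250]
Midpoint of [0.806500, 0.938250] = 0.872375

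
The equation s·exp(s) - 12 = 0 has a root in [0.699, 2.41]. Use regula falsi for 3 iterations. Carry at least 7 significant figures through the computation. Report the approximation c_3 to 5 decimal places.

f(0.699000) = -10.593794, f(2.410000) = 14.832846
step 1: c = 1.411874, f(c) = -6.206183 < 0 → new bracket [1.411874, 2.410000]
step 2: c = 1.706305, f(c) = -2.600697 < 0 → new bracket [1.706305, 2.410000]
step 3: c = 1.811281, f(c) = -0.918079 < 0 → new bracket [1.811281, 2.410000]

1.81128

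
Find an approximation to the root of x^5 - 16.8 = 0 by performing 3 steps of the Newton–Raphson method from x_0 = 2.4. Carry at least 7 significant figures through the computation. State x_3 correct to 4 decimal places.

f'(x) = 5x^4
x_0 = 2.400000: f = 62.826240, f' = 165.888000 → x_1 = 2.400000 - (62.826240)/(165.888000) = 2.021273
x_1 = 2.021273: f = 16.938443, f' = 83.458395 → x_2 = 2.021273 - (16.938443)/(83.458395) = 1.818316
x_2 = 1.818316: f = 3.076838, f' = 54.657259 → x_3 = 1.818316 - (3.076838)/(54.657259) = 1.762023

1.7620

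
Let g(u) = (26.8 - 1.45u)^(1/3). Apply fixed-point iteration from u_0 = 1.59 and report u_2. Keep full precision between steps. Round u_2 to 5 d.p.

2.82682

u_1 = g(1.590000) = 2.904176
u_2 = g(2.904176) = 2.826823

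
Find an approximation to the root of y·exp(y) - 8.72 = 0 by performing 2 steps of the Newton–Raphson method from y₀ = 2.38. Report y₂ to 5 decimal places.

1.69871

Newton update: y ← y − f(y)/f'(y).
f'(y) = (y + 1)·exp(y)
y_0 = 2.380000: f = 16.995669, f' = 36.520572 → y_1 = 2.380000 - (16.995669)/(36.520572) = 1.914628
y_1 = 1.914628: f = 4.269621, f' = 19.774032 → y_2 = 1.914628 - (4.269621)/(19.774032) = 1.698707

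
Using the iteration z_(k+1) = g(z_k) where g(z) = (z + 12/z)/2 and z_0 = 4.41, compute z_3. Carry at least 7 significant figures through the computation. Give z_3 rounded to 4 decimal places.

z_1 = g(4.410000) = 3.565544
z_2 = g(3.565544) = 3.465545
z_3 = g(3.465545) = 3.464102

3.4641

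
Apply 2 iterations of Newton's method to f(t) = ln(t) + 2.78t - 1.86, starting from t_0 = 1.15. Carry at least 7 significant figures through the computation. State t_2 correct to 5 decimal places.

0.76520

Newton update: t ← t − f(t)/f'(t).
f'(t) = 1/t + 2.78
t_0 = 1.150000: f = 1.476762, f' = 3.649565 → t_1 = 1.150000 - (1.476762)/(3.649565) = 0.745359
t_1 = 0.745359: f = -0.081789, f' = 4.121634 → t_2 = 0.745359 - (-0.081789)/(4.121634) = 0.765203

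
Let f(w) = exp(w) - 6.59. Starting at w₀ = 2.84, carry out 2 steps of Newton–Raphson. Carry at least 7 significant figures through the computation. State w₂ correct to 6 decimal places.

f'(w) = exp(w)
w_0 = 2.840000: f = 10.525766, f' = 17.115766 → w_1 = 2.840000 - (10.525766)/(17.115766) = 2.225025
w_1 = 2.225025: f = 2.663715, f' = 9.253715 → w_2 = 2.225025 - (2.663715)/(9.253715) = 1.937172

1.937172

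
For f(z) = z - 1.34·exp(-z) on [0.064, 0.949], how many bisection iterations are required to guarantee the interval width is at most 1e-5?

Initial width b − a = 0.949 − 0.064 = 0.885000.
After n steps the width is (b−a)/2^n; need (b−a)/2^n ≤ 1e-5.
So n ≥ log₂(0.885000/1e-5) = log₂(88500.0000) ≈ 16.4334.
Hence n = 17.

17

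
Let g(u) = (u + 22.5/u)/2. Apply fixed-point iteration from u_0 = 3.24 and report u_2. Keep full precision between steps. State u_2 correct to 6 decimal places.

u_1 = g(3.240000) = 5.092222
u_2 = g(5.092222) = 4.755363

4.755363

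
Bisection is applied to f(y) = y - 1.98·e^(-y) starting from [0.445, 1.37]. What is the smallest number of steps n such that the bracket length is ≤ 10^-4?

14

Initial width b − a = 1.37 − 0.445 = 0.925000.
After n steps the width is (b−a)/2^n; need (b−a)/2^n ≤ 10^-4.
So n ≥ log₂(0.925000/10^-4) = log₂(9250.0000) ≈ 13.1752.
Hence n = 14.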